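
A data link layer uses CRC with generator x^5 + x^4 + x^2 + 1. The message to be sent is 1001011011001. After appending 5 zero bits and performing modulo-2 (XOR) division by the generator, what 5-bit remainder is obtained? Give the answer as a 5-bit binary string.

10110

Append 5 zeros: 100101101100100000. Divide by 110101 (XOR where the leading bit is 1):
  pos 0: 100101 XOR 110101 = 010000
  pos 1: 100001 XOR 110101 = 010100
  pos 2: 101000 XOR 110101 = 011101
  pos 3: 111011 XOR 110101 = 001110
  pos 5: 111010 XOR 110101 = 001111
  pos 7: 111101 XOR 110101 = 001000
  pos 9: 100000 XOR 110101 = 010101
  pos 10: 101010 XOR 110101 = 011111
  pos 11: 111110 XOR 110101 = 001011
Remainder (last 5 bits) = 10110. This is the CRC / FCS.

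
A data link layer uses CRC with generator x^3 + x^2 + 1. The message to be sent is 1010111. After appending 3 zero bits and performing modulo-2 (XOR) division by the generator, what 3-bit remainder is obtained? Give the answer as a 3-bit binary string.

Append 3 zeros: 1010111000. Divide by 1101 (XOR where the leading bit is 1):
  pos 0: 1010 XOR 1101 = 0111
  pos 1: 1111 XOR 1101 = 0010
  pos 3: 1011 XOR 1101 = 0110
  pos 4: 1100 XOR 1101 = 0001
Remainder (last 3 bits) = 100. This is the CRC / FCS.

100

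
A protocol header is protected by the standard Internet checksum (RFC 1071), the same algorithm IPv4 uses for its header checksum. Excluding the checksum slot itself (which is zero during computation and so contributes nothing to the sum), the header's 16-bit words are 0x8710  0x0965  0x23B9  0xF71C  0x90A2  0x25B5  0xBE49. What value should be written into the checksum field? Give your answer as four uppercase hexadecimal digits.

E012

One's-complement addition (fold any carry out of bit 15 back into bit 0):
  0x8710 + 0x0965 = 0x09075
  0x9075 + 0x23B9 = 0x0B42E
  0xB42E + 0xF71C = 0x1AB4A → wrap carry → 0xAB4B
  0xAB4B + 0x90A2 = 0x13BED → wrap carry → 0x3BEE
  0x3BEE + 0x25B5 = 0x061A3
  0x61A3 + 0xBE49 = 0x11FEC → wrap carry → 0x1FED
One's-complement sum = 0x1FED.
Checksum = ~0x1FED & 0xFFFF = 0xE012.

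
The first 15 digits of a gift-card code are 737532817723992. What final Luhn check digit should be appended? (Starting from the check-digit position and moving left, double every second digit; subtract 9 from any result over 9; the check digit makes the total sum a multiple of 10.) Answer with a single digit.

5

Partial digits right→left: 2 9 9 3 2 7 7 1 8 2 3 5 7 3 7
Double every second digit counting from the check-digit position (so the 1st, 3rd, 5th, ... of the partial from the right).
  doubled (with −9 where >9): 4 9 4 5 7 6 5 5 → sum 45
  kept as-is: 9 3 7 1 2 5 3 → sum 30
Total = 45 + 30 = 75.
Check digit = (10 − (75 mod 10)) mod 10 = 5.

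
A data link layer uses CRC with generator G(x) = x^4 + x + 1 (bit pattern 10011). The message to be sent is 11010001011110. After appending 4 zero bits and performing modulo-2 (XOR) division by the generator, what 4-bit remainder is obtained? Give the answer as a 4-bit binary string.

Append 4 zeros: 110100010111100000. Divide by 10011 (XOR where the leading bit is 1):
  pos 0: 11010 XOR 10011 = 01001
  pos 1: 10010 XOR 10011 = 00001
  pos 5: 10101 XOR 10011 = 00110
  pos 7: 11011 XOR 10011 = 01000
  pos 8: 10001 XOR 10011 = 00010
  pos 11: 10000 XOR 10011 = 00011
Remainder (last 4 bits) = 1100. This is the CRC / FCS.

1100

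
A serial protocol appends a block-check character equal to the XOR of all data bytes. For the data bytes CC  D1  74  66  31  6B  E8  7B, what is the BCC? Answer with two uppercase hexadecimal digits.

C6

XOR the bytes together:
  start with 0xCC
  0xCC ⊕ 0xD1 = 0x1D
  0x1D ⊕ 0x74 = 0x69
  0x69 ⊕ 0x66 = 0x0F
  0x0F ⊕ 0x31 = 0x3E
  0x3E ⊕ 0x6B = 0x55
  0x55 ⊕ 0xE8 = 0xBD
  0xBD ⊕ 0x7B = 0xC6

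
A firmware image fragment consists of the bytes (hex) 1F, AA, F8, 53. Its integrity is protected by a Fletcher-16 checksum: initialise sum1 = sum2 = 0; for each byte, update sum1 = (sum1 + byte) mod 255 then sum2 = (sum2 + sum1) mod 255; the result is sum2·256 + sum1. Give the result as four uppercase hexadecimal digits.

Running sums (mod 255):
  after byte 0 (1F): sum1=31, sum2=31
  after byte 1 (AA): sum1=201, sum2=232
  after byte 2 (F8): sum1=194, sum2=171
  after byte 3 (53): sum1=22, sum2=193
Checksum = sum2·256 + sum1 = 193·256 + 22 = 49430 = 0xC116.

C116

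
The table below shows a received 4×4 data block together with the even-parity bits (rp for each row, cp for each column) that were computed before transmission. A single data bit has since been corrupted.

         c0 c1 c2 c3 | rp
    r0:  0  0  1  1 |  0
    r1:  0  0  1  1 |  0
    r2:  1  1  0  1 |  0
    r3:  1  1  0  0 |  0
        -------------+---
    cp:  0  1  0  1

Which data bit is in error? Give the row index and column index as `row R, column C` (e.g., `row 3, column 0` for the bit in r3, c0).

Recompute each row's even parity and compare to rp:
  r0: data parity 0, sent rp 0 → ok
  r1: data parity 0, sent rp 0 → ok
  r2: data parity 1, sent rp 0 → mismatch
  r3: data parity 0, sent rp 0 → ok
Recompute each column's even parity and compare to cp:
  c0: data parity 0, sent cp 0 → ok
  c1: data parity 0, sent cp 1 → mismatch
  c2: data parity 0, sent cp 0 → ok
  c3: data parity 1, sent cp 1 → ok
Exactly one row (r2) and one column (c1) fail → the flipped bit is at their intersection.

row 2, column 1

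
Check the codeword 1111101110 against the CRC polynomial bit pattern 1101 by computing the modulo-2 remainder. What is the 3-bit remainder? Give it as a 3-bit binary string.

001

Modulo-2 division of 1111101110 by 1101:
  pos 0: 1111 XOR 1101 = 0010
  pos 2: 1010 XOR 1101 = 0111
  pos 3: 1111 XOR 1101 = 0010
  pos 5: 1011 XOR 1101 = 0110
  pos 6: 1100 XOR 1101 = 0001
Remainder = 001 (nonzero — an error is detected).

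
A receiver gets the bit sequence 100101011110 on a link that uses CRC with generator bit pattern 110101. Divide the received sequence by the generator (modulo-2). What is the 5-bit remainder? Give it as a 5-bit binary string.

Modulo-2 division of 100101011110 by 110101:
  pos 0: 100101 XOR 110101 = 010000
  pos 1: 100000 XOR 110101 = 010101
  pos 2: 101011 XOR 110101 = 011110
  pos 3: 111101 XOR 110101 = 001000
  pos 5: 100011 XOR 110101 = 010110
  pos 6: 101100 XOR 110101 = 011001
Remainder = 11001 (nonzero — an error is detected).

11001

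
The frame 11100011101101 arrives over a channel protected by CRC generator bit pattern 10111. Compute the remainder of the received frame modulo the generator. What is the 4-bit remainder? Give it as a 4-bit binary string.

1011

Modulo-2 division of 11100011101101 by 10111:
  pos 0: 11100 XOR 10111 = 01011
  pos 1: 10110 XOR 10111 = 00001
  pos 5: 11110 XOR 10111 = 01001
  pos 6: 10011 XOR 10111 = 00100
  pos 8: 10010 XOR 10111 = 00101
Remainder = 1011 (nonzero — an error is detected).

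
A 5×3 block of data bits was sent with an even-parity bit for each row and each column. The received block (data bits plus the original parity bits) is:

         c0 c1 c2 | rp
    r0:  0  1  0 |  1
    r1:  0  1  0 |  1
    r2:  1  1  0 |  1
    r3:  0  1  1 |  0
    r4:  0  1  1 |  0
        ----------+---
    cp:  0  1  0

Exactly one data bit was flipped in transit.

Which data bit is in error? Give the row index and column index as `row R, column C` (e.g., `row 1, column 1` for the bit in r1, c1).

Recompute each row's even parity and compare to rp:
  r0: data parity 1, sent rp 1 → ok
  r1: data parity 1, sent rp 1 → ok
  r2: data parity 0, sent rp 1 → mismatch
  r3: data parity 0, sent rp 0 → ok
  r4: data parity 0, sent rp 0 → ok
Recompute each column's even parity and compare to cp:
  c0: data parity 1, sent cp 0 → mismatch
  c1: data parity 1, sent cp 1 → ok
  c2: data parity 0, sent cp 0 → ok
Exactly one row (r2) and one column (c0) fail → the flipped bit is at their intersection.

row 2, column 0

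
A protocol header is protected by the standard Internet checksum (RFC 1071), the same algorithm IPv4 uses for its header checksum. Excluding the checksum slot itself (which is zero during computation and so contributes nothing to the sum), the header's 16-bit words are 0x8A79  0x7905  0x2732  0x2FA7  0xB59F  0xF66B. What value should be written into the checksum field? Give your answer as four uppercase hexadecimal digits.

One's-complement addition (fold any carry out of bit 15 back into bit 0):
  0x8A79 + 0x7905 = 0x1037E → wrap carry → 0x037F
  0x037F + 0x2732 = 0x02AB1
  0x2AB1 + 0x2FA7 = 0x05A58
  0x5A58 + 0xB59F = 0x10FF7 → wrap carry → 0x0FF8
  0x0FF8 + 0xF66B = 0x10663 → wrap carry → 0x0664
One's-complement sum = 0x0664.
Checksum = ~0x0664 & 0xFFFF = 0xF99B.

F99B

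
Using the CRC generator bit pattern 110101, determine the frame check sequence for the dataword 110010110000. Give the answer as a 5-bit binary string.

Append 5 zeros: 11001011000000000. Divide by 110101 (XOR where the leading bit is 1):
  pos 0: 110010 XOR 110101 = 000111
  pos 3: 111110 XOR 110101 = 001011
  pos 5: 101100 XOR 110101 = 011001
  pos 6: 110010 XOR 110101 = 000111
  pos 9: 111000 XOR 110101 = 001101
  pos 11: 110100 XOR 110101 = 000001
Remainder (last 5 bits) = 00001. This is the CRC / FCS.

00001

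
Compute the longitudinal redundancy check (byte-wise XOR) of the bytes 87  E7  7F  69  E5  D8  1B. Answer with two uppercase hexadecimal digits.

XOR the bytes together:
  start with 0x87
  0x87 ⊕ 0xE7 = 0x60
  0x60 ⊕ 0x7F = 0x1F
  0x1F ⊕ 0x69 = 0x76
  0x76 ⊕ 0xE5 = 0x93
  0x93 ⊕ 0xD8 = 0x4B
  0x4B ⊕ 0x1B = 0x50

50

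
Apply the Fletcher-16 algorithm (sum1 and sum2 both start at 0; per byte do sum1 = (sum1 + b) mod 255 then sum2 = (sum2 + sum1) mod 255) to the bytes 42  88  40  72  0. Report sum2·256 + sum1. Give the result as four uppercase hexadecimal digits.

3DF2

Running sums (mod 255):
  after byte 0 (42): sum1=42, sum2=42
  after byte 1 (88): sum1=130, sum2=172
  after byte 2 (40): sum1=170, sum2=87
  after byte 3 (72): sum1=242, sum2=74
  after byte 4 (0): sum1=242, sum2=61
Checksum = sum2·256 + sum1 = 61·256 + 242 = 15858 = 0x3DF2.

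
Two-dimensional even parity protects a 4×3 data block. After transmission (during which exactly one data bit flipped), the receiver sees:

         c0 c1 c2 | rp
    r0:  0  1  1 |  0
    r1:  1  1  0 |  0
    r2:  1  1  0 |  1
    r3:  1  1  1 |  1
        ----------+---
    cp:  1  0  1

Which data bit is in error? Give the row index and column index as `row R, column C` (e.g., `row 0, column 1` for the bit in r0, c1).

row 2, column 2

Recompute each row's even parity and compare to rp:
  r0: data parity 0, sent rp 0 → ok
  r1: data parity 0, sent rp 0 → ok
  r2: data parity 0, sent rp 1 → mismatch
  r3: data parity 1, sent rp 1 → ok
Recompute each column's even parity and compare to cp:
  c0: data parity 1, sent cp 1 → ok
  c1: data parity 0, sent cp 0 → ok
  c2: data parity 0, sent cp 1 → mismatch
Exactly one row (r2) and one column (c2) fail → the flipped bit is at their intersection.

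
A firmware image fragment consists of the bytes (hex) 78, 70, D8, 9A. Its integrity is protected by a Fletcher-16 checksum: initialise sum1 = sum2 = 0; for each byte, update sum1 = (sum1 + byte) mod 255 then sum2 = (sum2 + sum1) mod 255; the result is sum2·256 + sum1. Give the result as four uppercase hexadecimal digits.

Running sums (mod 255):
  after byte 0 (78): sum1=120, sum2=120
  after byte 1 (70): sum1=232, sum2=97
  after byte 2 (D8): sum1=193, sum2=35
  after byte 3 (9A): sum1=92, sum2=127
Checksum = sum2·256 + sum1 = 127·256 + 92 = 32604 = 0x7F5C.

7F5C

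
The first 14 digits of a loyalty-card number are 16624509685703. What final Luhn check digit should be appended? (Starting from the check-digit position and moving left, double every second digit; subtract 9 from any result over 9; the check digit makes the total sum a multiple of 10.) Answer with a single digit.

Partial digits right→left: 3 0 7 5 8 6 9 0 5 4 2 6 6 1
Double every second digit counting from the check-digit position (so the 1st, 3rd, 5th, ... of the partial from the right).
  doubled (with −9 where >9): 6 5 7 9 1 4 3 → sum 35
  kept as-is: 0 5 6 0 4 6 1 → sum 22
Total = 35 + 22 = 57.
Check digit = (10 − (57 mod 10)) mod 10 = 3.

3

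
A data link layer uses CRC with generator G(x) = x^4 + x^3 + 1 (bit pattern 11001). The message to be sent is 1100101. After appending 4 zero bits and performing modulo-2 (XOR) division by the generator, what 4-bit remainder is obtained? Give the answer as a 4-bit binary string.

1001

Append 4 zeros: 11001010000. Divide by 11001 (XOR where the leading bit is 1):
  pos 0: 11001 XOR 11001 = 00000
  pos 6: 10000 XOR 11001 = 01001
Remainder (last 4 bits) = 1001. This is the CRC / FCS.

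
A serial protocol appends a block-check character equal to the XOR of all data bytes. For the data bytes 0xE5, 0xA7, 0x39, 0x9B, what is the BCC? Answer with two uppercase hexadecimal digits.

XOR the bytes together:
  start with 0xE5
  0xE5 ⊕ 0xA7 = 0x42
  0x42 ⊕ 0x39 = 0x7B
  0x7B ⊕ 0x9B = 0xE0

E0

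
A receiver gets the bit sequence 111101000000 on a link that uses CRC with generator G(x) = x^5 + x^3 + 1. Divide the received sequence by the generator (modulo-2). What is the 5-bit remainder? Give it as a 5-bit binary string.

01001

Modulo-2 division of 111101000000 by 101001:
  pos 0: 111101 XOR 101001 = 010100
  pos 1: 101000 XOR 101001 = 000001
  pos 6: 100000 XOR 101001 = 001001
Remainder = 01001 (nonzero — an error is detected).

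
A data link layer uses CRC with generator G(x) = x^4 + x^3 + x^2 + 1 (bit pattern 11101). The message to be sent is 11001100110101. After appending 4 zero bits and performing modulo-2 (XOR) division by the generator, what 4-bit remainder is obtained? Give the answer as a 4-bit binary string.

Append 4 zeros: 110011001101010000. Divide by 11101 (XOR where the leading bit is 1):
  pos 0: 11001 XOR 11101 = 00100
  pos 2: 10010 XOR 11101 = 01111
  pos 3: 11110 XOR 11101 = 00011
  pos 6: 11110 XOR 11101 = 00011
  pos 9: 11101 XOR 11101 = 00000
Remainder (last 4 bits) = 0000. This is the CRC / FCS.

0000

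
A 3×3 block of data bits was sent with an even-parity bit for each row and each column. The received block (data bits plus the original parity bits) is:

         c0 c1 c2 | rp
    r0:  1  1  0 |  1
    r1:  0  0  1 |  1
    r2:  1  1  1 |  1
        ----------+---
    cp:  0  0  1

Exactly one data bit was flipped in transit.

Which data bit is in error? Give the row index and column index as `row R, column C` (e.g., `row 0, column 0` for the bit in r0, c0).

row 0, column 2

Recompute each row's even parity and compare to rp:
  r0: data parity 0, sent rp 1 → mismatch
  r1: data parity 1, sent rp 1 → ok
  r2: data parity 1, sent rp 1 → ok
Recompute each column's even parity and compare to cp:
  c0: data parity 0, sent cp 0 → ok
  c1: data parity 0, sent cp 0 → ok
  c2: data parity 0, sent cp 1 → mismatch
Exactly one row (r0) and one column (c2) fail → the flipped bit is at their intersection.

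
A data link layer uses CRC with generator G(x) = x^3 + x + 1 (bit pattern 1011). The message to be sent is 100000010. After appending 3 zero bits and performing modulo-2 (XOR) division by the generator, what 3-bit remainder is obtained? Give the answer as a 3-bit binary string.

000

Append 3 zeros: 100000010000. Divide by 1011 (XOR where the leading bit is 1):
  pos 0: 1000 XOR 1011 = 0011
  pos 2: 1100 XOR 1011 = 0111
  pos 3: 1110 XOR 1011 = 0101
  pos 4: 1011 XOR 1011 = 0000
Remainder (last 3 bits) = 000. This is the CRC / FCS.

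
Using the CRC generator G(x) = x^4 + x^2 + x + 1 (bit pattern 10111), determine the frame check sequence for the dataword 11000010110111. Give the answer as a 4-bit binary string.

1111

Append 4 zeros: 110000101101110000. Divide by 10111 (XOR where the leading bit is 1):
  pos 0: 11000 XOR 10111 = 01111
  pos 1: 11110 XOR 10111 = 01001
  pos 2: 10011 XOR 10111 = 00100
  pos 4: 10001 XOR 10111 = 00110
  pos 6: 11010 XOR 10111 = 01101
  pos 7: 11011 XOR 10111 = 01100
  pos 8: 11001 XOR 10111 = 01110
  pos 9: 11101 XOR 10111 = 01010
  pos 10: 10100 XOR 10111 = 00011
  pos 13: 11000 XOR 10111 = 01111
Remainder (last 4 bits) = 1111. This is the CRC / FCS.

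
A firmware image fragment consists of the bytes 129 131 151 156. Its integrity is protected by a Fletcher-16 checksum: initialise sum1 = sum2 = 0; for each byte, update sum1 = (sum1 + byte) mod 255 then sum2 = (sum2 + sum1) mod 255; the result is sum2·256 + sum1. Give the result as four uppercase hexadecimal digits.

5C39

Running sums (mod 255):
  after byte 0 (129): sum1=129, sum2=129
  after byte 1 (131): sum1=5, sum2=134
  after byte 2 (151): sum1=156, sum2=35
  after byte 3 (156): sum1=57, sum2=92
Checksum = sum2·256 + sum1 = 92·256 + 57 = 23609 = 0x5C39.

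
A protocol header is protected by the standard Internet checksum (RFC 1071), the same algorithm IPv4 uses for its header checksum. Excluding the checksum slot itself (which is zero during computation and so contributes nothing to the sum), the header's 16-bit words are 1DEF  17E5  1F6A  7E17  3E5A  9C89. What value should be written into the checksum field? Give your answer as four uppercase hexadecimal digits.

One's-complement addition (fold any carry out of bit 15 back into bit 0):
  0x1DEF + 0x17E5 = 0x035D4
  0x35D4 + 0x1F6A = 0x0553E
  0x553E + 0x7E17 = 0x0D355
  0xD355 + 0x3E5A = 0x111AF → wrap carry → 0x11B0
  0x11B0 + 0x9C89 = 0x0AE39
One's-complement sum = 0xAE39.
Checksum = ~0xAE39 & 0xFFFF = 0x51C6.

51C6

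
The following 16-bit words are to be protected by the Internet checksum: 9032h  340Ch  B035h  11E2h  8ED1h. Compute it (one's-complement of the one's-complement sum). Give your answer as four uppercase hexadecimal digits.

One's-complement addition (fold any carry out of bit 15 back into bit 0):
  0x9032 + 0x340C = 0x0C43E
  0xC43E + 0xB035 = 0x17473 → wrap carry → 0x7474
  0x7474 + 0x11E2 = 0x08656
  0x8656 + 0x8ED1 = 0x11527 → wrap carry → 0x1528
One's-complement sum = 0x1528.
Checksum = ~0x1528 & 0xFFFF = 0xEAD7.

EAD7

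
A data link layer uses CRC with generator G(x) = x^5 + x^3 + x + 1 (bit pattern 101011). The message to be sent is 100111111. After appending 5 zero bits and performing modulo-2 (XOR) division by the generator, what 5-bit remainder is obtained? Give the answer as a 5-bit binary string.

00100

Append 5 zeros: 10011111100000. Divide by 101011 (XOR where the leading bit is 1):
  pos 0: 100111 XOR 101011 = 001100
  pos 2: 110011 XOR 101011 = 011000
  pos 3: 110001 XOR 101011 = 011010
  pos 4: 110100 XOR 101011 = 011111
  pos 5: 111110 XOR 101011 = 010101
  pos 6: 101010 XOR 101011 = 000001
Remainder (last 5 bits) = 00100. This is the CRC / FCS.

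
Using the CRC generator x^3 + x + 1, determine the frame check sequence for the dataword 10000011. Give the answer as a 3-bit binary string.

Append 3 zeros: 10000011000. Divide by 1011 (XOR where the leading bit is 1):
  pos 0: 1000 XOR 1011 = 0011
  pos 2: 1100 XOR 1011 = 0111
  pos 3: 1111 XOR 1011 = 0100
  pos 4: 1001 XOR 1011 = 0010
  pos 6: 1000 XOR 1011 = 0011
Remainder (last 3 bits) = 110. This is the CRC / FCS.

110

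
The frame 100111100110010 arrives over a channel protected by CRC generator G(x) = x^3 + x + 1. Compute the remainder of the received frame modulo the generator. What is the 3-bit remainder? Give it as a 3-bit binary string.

001

Modulo-2 division of 100111100110010 by 1011:
  pos 0: 1001 XOR 1011 = 0010
  pos 2: 1011 XOR 1011 = 0000
  pos 6: 1001 XOR 1011 = 0010
  pos 8: 1010 XOR 1011 = 0001
  pos 11: 1010 XOR 1011 = 0001
Remainder = 001 (nonzero — an error is detected).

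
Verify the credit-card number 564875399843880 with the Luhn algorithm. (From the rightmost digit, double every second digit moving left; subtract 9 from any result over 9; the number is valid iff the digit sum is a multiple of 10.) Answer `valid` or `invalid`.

valid

From the right, keep odd positions and double even positions (subtract 9 from any doubled value over 9):
  doubled (positions 2,4,...): 7 6 7 9 1 7 3 → sum 40
  kept (positions 1,3,...): 0 8 4 9 3 7 4 5 → sum 40
Total = 80.
80 mod 10 = 0, so the number is valid.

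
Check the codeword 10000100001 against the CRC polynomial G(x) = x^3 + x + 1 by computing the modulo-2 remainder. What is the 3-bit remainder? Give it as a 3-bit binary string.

101

Modulo-2 division of 10000100001 by 1011:
  pos 0: 1000 XOR 1011 = 0011
  pos 2: 1101 XOR 1011 = 0110
  pos 3: 1100 XOR 1011 = 0111
  pos 4: 1110 XOR 1011 = 0101
  pos 5: 1010 XOR 1011 = 0001
Remainder = 101 (nonzero — an error is detected).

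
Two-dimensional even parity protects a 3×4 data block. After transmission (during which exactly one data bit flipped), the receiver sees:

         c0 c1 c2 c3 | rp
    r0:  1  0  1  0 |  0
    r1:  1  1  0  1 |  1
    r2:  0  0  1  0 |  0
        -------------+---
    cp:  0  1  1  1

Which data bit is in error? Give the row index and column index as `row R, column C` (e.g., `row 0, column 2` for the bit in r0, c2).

Recompute each row's even parity and compare to rp:
  r0: data parity 0, sent rp 0 → ok
  r1: data parity 1, sent rp 1 → ok
  r2: data parity 1, sent rp 0 → mismatch
Recompute each column's even parity and compare to cp:
  c0: data parity 0, sent cp 0 → ok
  c1: data parity 1, sent cp 1 → ok
  c2: data parity 0, sent cp 1 → mismatch
  c3: data parity 1, sent cp 1 → ok
Exactly one row (r2) and one column (c2) fail → the flipped bit is at their intersection.

row 2, column 2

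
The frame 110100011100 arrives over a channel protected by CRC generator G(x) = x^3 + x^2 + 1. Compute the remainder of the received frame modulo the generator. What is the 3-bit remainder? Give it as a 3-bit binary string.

Modulo-2 division of 110100011100 by 1101:
  pos 0: 1101 XOR 1101 = 0000
  pos 7: 1110 XOR 1101 = 0011
Remainder = 110 (nonzero — an error is detected).

110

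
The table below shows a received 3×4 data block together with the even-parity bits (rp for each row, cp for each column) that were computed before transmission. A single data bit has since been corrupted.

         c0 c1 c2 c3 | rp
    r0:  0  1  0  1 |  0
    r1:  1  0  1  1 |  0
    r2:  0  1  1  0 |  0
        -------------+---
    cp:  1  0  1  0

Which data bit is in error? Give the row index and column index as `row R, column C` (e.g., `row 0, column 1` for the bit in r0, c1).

row 1, column 2

Recompute each row's even parity and compare to rp:
  r0: data parity 0, sent rp 0 → ok
  r1: data parity 1, sent rp 0 → mismatch
  r2: data parity 0, sent rp 0 → ok
Recompute each column's even parity and compare to cp:
  c0: data parity 1, sent cp 1 → ok
  c1: data parity 0, sent cp 0 → ok
  c2: data parity 0, sent cp 1 → mismatch
  c3: data parity 0, sent cp 0 → ok
Exactly one row (r1) and one column (c2) fail → the flipped bit is at their intersection.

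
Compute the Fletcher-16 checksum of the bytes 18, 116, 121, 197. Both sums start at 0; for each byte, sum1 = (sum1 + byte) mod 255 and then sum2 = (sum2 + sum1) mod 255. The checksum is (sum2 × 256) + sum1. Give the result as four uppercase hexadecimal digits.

5EC5

Running sums (mod 255):
  after byte 0 (18): sum1=18, sum2=18
  after byte 1 (116): sum1=134, sum2=152
  after byte 2 (121): sum1=0, sum2=152
  after byte 3 (197): sum1=197, sum2=94
Checksum = sum2·256 + sum1 = 94·256 + 197 = 24261 = 0x5EC5.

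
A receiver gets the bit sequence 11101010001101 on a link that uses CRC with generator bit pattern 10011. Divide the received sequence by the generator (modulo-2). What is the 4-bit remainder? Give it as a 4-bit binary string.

Modulo-2 division of 11101010001101 by 10011:
  pos 0: 11101 XOR 10011 = 01110
  pos 1: 11100 XOR 10011 = 01111
  pos 2: 11111 XOR 10011 = 01100
  pos 3: 11000 XOR 10011 = 01011
  pos 4: 10110 XOR 10011 = 00101
  pos 6: 10101 XOR 10011 = 00110
  pos 8: 11010 XOR 10011 = 01001
  pos 9: 10011 XOR 10011 = 00000
Remainder = 0000 (zero — the frame passes the CRC check).

0000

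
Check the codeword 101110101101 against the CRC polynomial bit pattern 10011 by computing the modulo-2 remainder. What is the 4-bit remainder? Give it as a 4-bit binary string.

Modulo-2 division of 101110101101 by 10011:
  pos 0: 10111 XOR 10011 = 00100
  pos 2: 10001 XOR 10011 = 00010
  pos 5: 10011 XOR 10011 = 00000
Remainder = 0001 (nonzero — an error is detected).

0001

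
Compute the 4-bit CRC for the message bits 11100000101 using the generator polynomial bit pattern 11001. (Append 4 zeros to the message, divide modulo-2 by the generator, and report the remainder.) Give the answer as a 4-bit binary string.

Append 4 zeros: 111000001010000. Divide by 11001 (XOR where the leading bit is 1):
  pos 0: 11100 XOR 11001 = 00101
  pos 2: 10100 XOR 11001 = 01101
  pos 3: 11010 XOR 11001 = 00011
  pos 6: 11101 XOR 11001 = 00100
  pos 8: 10000 XOR 11001 = 01001
  pos 9: 10010 XOR 11001 = 01011
  pos 10: 10110 XOR 11001 = 01111
Remainder (last 4 bits) = 1111. This is the CRC / FCS.

1111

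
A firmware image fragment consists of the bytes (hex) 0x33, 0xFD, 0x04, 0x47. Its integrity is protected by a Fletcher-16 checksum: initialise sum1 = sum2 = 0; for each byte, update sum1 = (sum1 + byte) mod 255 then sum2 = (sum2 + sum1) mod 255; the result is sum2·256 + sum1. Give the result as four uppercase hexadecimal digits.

167C

Running sums (mod 255):
  after byte 0 (0x33): sum1=51, sum2=51
  after byte 1 (0xFD): sum1=49, sum2=100
  after byte 2 (0x04): sum1=53, sum2=153
  after byte 3 (0x47): sum1=124, sum2=22
Checksum = sum2·256 + sum1 = 22·256 + 124 = 5756 = 0x167C.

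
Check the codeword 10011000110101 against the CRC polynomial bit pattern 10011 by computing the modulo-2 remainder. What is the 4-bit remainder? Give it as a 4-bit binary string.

Modulo-2 division of 10011000110101 by 10011:
  pos 0: 10011 XOR 10011 = 00000
  pos 8: 11010 XOR 10011 = 01001
  pos 9: 10011 XOR 10011 = 00000
Remainder = 0000 (zero — the frame passes the CRC check).

0000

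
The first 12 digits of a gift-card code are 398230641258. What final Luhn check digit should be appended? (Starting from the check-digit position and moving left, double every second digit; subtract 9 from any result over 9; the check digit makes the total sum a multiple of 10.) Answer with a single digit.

2

Partial digits right→left: 8 5 2 1 4 6 0 3 2 8 9 3
Double every second digit counting from the check-digit position (so the 1st, 3rd, 5th, ... of the partial from the right).
  doubled (with −9 where >9): 7 4 8 0 4 9 → sum 32
  kept as-is: 5 1 6 3 8 3 → sum 26
Total = 32 + 26 = 58.
Check digit = (10 − (58 mod 10)) mod 10 = 2.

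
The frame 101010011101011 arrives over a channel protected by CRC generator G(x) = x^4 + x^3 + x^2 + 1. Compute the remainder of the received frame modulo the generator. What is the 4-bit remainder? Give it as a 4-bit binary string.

Modulo-2 division of 101010011101011 by 11101:
  pos 0: 10101 XOR 11101 = 01000
  pos 1: 10000 XOR 11101 = 01101
  pos 2: 11010 XOR 11101 = 00111
  pos 4: 11111 XOR 11101 = 00010
  pos 7: 10101 XOR 11101 = 01000
  pos 8: 10000 XOR 11101 = 01101
  pos 9: 11011 XOR 11101 = 00110
Remainder = 1101 (nonzero — an error is detected).

1101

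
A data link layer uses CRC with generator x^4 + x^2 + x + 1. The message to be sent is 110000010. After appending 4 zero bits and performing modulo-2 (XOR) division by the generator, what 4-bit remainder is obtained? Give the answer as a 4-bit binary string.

0111

Append 4 zeros: 1100000100000. Divide by 10111 (XOR where the leading bit is 1):
  pos 0: 11000 XOR 10111 = 01111
  pos 1: 11110 XOR 10111 = 01001
  pos 2: 10010 XOR 10111 = 00101
  pos 4: 10110 XOR 10111 = 00001
  pos 8: 10000 XOR 10111 = 00111
Remainder (last 4 bits) = 0111. This is the CRC / FCS.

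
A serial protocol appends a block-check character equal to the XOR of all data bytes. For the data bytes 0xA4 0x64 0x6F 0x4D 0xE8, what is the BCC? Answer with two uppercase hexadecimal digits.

XOR the bytes together:
  start with 0xA4
  0xA4 ⊕ 0x64 = 0xC0
  0xC0 ⊕ 0x6F = 0xAF
  0xAF ⊕ 0x4D = 0xE2
  0xE2 ⊕ 0xE8 = 0x0A

0A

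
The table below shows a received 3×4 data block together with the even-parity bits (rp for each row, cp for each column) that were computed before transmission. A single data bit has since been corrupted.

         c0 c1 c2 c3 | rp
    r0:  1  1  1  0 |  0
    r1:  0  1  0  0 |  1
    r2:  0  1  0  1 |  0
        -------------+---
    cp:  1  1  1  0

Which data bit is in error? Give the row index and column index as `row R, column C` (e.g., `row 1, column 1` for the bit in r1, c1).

Recompute each row's even parity and compare to rp:
  r0: data parity 1, sent rp 0 → mismatch
  r1: data parity 1, sent rp 1 → ok
  r2: data parity 0, sent rp 0 → ok
Recompute each column's even parity and compare to cp:
  c0: data parity 1, sent cp 1 → ok
  c1: data parity 1, sent cp 1 → ok
  c2: data parity 1, sent cp 1 → ok
  c3: data parity 1, sent cp 0 → mismatch
Exactly one row (r0) and one column (c3) fail → the flipped bit is at their intersection.

row 0, column 3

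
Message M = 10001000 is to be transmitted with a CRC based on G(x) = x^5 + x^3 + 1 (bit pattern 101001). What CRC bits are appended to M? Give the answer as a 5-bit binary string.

00100

Append 5 zeros: 1000100000000. Divide by 101001 (XOR where the leading bit is 1):
  pos 0: 100010 XOR 101001 = 001011
  pos 2: 101100 XOR 101001 = 000101
  pos 5: 101000 XOR 101001 = 000001
Remainder (last 5 bits) = 00100. This is the CRC / FCS.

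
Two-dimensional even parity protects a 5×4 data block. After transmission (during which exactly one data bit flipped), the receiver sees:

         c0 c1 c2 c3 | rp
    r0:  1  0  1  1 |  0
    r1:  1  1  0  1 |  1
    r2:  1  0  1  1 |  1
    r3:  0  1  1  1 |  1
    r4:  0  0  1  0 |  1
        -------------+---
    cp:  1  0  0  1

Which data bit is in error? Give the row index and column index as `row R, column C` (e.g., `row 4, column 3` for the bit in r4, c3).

Recompute each row's even parity and compare to rp:
  r0: data parity 1, sent rp 0 → mismatch
  r1: data parity 1, sent rp 1 → ok
  r2: data parity 1, sent rp 1 → ok
  r3: data parity 1, sent rp 1 → ok
  r4: data parity 1, sent rp 1 → ok
Recompute each column's even parity and compare to cp:
  c0: data parity 1, sent cp 1 → ok
  c1: data parity 0, sent cp 0 → ok
  c2: data parity 0, sent cp 0 → ok
  c3: data parity 0, sent cp 1 → mismatch
Exactly one row (r0) and one column (c3) fail → the flipped bit is at their intersection.

row 0, column 3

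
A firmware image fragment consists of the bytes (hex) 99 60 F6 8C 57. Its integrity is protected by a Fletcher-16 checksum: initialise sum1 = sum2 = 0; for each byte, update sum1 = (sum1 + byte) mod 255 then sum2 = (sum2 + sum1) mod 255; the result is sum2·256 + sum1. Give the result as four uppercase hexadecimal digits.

Running sums (mod 255):
  after byte 0 (99): sum1=153, sum2=153
  after byte 1 (60): sum1=249, sum2=147
  after byte 2 (F6): sum1=240, sum2=132
  after byte 3 (8C): sum1=125, sum2=2
  after byte 4 (57): sum1=212, sum2=214
Checksum = sum2·256 + sum1 = 214·256 + 212 = 54996 = 0xD6D4.

D6D4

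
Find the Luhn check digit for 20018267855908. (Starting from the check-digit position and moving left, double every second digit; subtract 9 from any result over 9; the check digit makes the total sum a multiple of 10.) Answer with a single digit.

Partial digits right→left: 8 0 9 5 5 8 7 6 2 8 1 0 0 2
Double every second digit counting from the check-digit position (so the 1st, 3rd, 5th, ... of the partial from the right).
  doubled (with −9 where >9): 7 9 1 5 4 2 0 → sum 28
  kept as-is: 0 5 8 6 8 0 2 → sum 29
Total = 28 + 29 = 57.
Check digit = (10 − (57 mod 10)) mod 10 = 3.

3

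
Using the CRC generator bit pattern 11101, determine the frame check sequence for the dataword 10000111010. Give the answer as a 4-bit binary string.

0001

Append 4 zeros: 100001110100000. Divide by 11101 (XOR where the leading bit is 1):
  pos 0: 10000 XOR 11101 = 01101
  pos 1: 11011 XOR 11101 = 00110
  pos 3: 11011 XOR 11101 = 00110
  pos 5: 11001 XOR 11101 = 00100
  pos 7: 10000 XOR 11101 = 01101
  pos 8: 11010 XOR 11101 = 00111
  pos 10: 11100 XOR 11101 = 00001
Remainder (last 4 bits) = 0001. This is the CRC / FCS.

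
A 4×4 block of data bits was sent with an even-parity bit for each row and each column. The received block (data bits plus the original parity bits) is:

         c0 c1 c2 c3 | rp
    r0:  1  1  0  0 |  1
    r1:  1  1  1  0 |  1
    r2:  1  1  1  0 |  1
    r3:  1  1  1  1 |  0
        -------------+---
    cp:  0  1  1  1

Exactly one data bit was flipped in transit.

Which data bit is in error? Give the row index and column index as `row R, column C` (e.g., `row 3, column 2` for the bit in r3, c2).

Recompute each row's even parity and compare to rp:
  r0: data parity 0, sent rp 1 → mismatch
  r1: data parity 1, sent rp 1 → ok
  r2: data parity 1, sent rp 1 → ok
  r3: data parity 0, sent rp 0 → ok
Recompute each column's even parity and compare to cp:
  c0: data parity 0, sent cp 0 → ok
  c1: data parity 0, sent cp 1 → mismatch
  c2: data parity 1, sent cp 1 → ok
  c3: data parity 1, sent cp 1 → ok
Exactly one row (r0) and one column (c1) fail → the flipped bit is at their intersection.

row 0, column 1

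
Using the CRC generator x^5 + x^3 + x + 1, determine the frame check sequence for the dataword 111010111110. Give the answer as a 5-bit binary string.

11100

Append 5 zeros: 11101011111000000. Divide by 101011 (XOR where the leading bit is 1):
  pos 0: 111010 XOR 101011 = 010001
  pos 1: 100011 XOR 101011 = 001000
  pos 3: 100011 XOR 101011 = 001000
  pos 5: 100011 XOR 101011 = 001000
  pos 7: 100000 XOR 101011 = 001011
  pos 9: 101100 XOR 101011 = 000111
Remainder (last 5 bits) = 11100. This is the CRC / FCS.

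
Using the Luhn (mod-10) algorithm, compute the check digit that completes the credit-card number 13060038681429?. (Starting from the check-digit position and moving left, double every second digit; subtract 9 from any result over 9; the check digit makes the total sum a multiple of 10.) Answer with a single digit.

7

Partial digits right→left: 9 2 4 1 8 6 8 3 0 0 6 0 3 1
Double every second digit counting from the check-digit position (so the 1st, 3rd, 5th, ... of the partial from the right).
  doubled (with −9 where >9): 9 8 7 7 0 3 6 → sum 40
  kept as-is: 2 1 6 3 0 0 1 → sum 13
Total = 40 + 13 = 53.
Check digit = (10 − (53 mod 10)) mod 10 = 7.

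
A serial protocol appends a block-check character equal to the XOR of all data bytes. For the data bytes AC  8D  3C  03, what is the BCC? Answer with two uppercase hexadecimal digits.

1E

XOR the bytes together:
  start with 0xAC
  0xAC ⊕ 0x8D = 0x21
  0x21 ⊕ 0x3C = 0x1D
  0x1D ⊕ 0x03 = 0x1E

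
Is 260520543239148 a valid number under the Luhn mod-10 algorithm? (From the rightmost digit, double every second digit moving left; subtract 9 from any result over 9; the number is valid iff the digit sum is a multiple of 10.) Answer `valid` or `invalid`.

invalid

From the right, keep odd positions and double even positions (subtract 9 from any doubled value over 9):
  doubled (positions 2,4,...): 8 9 4 8 0 1 3 → sum 33
  kept (positions 1,3,...): 8 1 3 3 5 2 0 2 → sum 24
Total = 57.
57 mod 10 = 7, so the number is invalid.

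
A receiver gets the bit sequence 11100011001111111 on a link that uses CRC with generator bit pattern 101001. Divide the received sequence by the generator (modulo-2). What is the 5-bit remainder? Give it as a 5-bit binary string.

Modulo-2 division of 11100011001111111 by 101001:
  pos 0: 111000 XOR 101001 = 010001
  pos 1: 100011 XOR 101001 = 001010
  pos 3: 101010 XOR 101001 = 000011
  pos 7: 110111 XOR 101001 = 011110
  pos 8: 111101 XOR 101001 = 010100
  pos 9: 101001 XOR 101001 = 000000
Remainder = 00011 (nonzero — an error is detected).

00011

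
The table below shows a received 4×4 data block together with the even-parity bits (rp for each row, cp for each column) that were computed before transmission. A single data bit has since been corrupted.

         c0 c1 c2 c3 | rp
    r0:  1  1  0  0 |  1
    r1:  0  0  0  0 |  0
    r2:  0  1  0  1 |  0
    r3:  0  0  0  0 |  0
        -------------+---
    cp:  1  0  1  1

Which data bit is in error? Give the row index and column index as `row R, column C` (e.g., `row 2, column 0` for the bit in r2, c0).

row 0, column 2

Recompute each row's even parity and compare to rp:
  r0: data parity 0, sent rp 1 → mismatch
  r1: data parity 0, sent rp 0 → ok
  r2: data parity 0, sent rp 0 → ok
  r3: data parity 0, sent rp 0 → ok
Recompute each column's even parity and compare to cp:
  c0: data parity 1, sent cp 1 → ok
  c1: data parity 0, sent cp 0 → ok
  c2: data parity 0, sent cp 1 → mismatch
  c3: data parity 1, sent cp 1 → ok
Exactly one row (r0) and one column (c2) fail → the flipped bit is at their intersection.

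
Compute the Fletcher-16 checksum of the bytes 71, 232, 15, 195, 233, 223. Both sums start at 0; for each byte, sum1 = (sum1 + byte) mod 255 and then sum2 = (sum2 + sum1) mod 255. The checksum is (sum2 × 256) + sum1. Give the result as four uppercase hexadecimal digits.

73CC

Running sums (mod 255):
  after byte 0 (71): sum1=71, sum2=71
  after byte 1 (232): sum1=48, sum2=119
  after byte 2 (15): sum1=63, sum2=182
  after byte 3 (195): sum1=3, sum2=185
  after byte 4 (233): sum1=236, sum2=166
  after byte 5 (223): sum1=204, sum2=115
Checksum = sum2·256 + sum1 = 115·256 + 204 = 29644 = 0x73CC.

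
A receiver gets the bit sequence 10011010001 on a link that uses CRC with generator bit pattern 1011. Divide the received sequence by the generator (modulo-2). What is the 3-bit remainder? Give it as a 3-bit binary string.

Modulo-2 division of 10011010001 by 1011:
  pos 0: 1001 XOR 1011 = 0010
  pos 2: 1010 XOR 1011 = 0001
  pos 5: 1100 XOR 1011 = 0111
  pos 6: 1110 XOR 1011 = 0101
  pos 7: 1011 XOR 1011 = 0000
Remainder = 000 (zero — the frame passes the CRC check).

000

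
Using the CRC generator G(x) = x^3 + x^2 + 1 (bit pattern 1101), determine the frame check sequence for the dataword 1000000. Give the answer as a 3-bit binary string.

Append 3 zeros: 1000000000. Divide by 1101 (XOR where the leading bit is 1):
  pos 0: 1000 XOR 1101 = 0101
  pos 1: 1010 XOR 1101 = 0111
  pos 2: 1110 XOR 1101 = 0011
  pos 4: 1100 XOR 1101 = 0001
Remainder (last 3 bits) = 100. This is the CRC / FCS.

100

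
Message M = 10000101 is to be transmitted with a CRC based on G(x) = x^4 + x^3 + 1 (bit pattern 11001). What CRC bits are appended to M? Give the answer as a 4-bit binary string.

Append 4 zeros: 100001010000. Divide by 11001 (XOR where the leading bit is 1):
  pos 0: 10000 XOR 11001 = 01001
  pos 1: 10011 XOR 11001 = 01010
  pos 2: 10100 XOR 11001 = 01101
  pos 3: 11011 XOR 11001 = 00010
  pos 6: 10000 XOR 11001 = 01001
  pos 7: 10010 XOR 11001 = 01011
Remainder (last 4 bits) = 1011. This is the CRC / FCS.

1011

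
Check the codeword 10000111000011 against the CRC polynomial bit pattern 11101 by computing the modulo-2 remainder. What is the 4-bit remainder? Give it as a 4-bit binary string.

0000

Modulo-2 division of 10000111000011 by 11101:
  pos 0: 10000 XOR 11101 = 01101
  pos 1: 11011 XOR 11101 = 00110
  pos 3: 11011 XOR 11101 = 00110
  pos 5: 11000 XOR 11101 = 00101
  pos 7: 10100 XOR 11101 = 01001
  pos 8: 10011 XOR 11101 = 01110
  pos 9: 11101 XOR 11101 = 00000
Remainder = 0000 (zero — the frame passes the CRC check).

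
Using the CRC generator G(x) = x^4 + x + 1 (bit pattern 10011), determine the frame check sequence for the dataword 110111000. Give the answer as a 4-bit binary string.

Append 4 zeros: 1101110000000. Divide by 10011 (XOR where the leading bit is 1):
  pos 0: 11011 XOR 10011 = 01000
  pos 1: 10001 XOR 10011 = 00010
  pos 4: 10000 XOR 10011 = 00011
  pos 7: 11000 XOR 10011 = 01011
  pos 8: 10110 XOR 10011 = 00101
Remainder (last 4 bits) = 0101. This is the CRC / FCS.

0101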